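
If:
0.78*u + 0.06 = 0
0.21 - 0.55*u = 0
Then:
No Solution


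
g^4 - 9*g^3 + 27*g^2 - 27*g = g*(g - 3)^3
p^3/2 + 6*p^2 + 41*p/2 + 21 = (p/2 + 1)*(p + 3)*(p + 7)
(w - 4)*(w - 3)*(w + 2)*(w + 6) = w^4 + w^3 - 32*w^2 + 12*w + 144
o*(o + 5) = o^2 + 5*o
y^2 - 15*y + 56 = (y - 8)*(y - 7)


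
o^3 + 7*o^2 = o^2*(o + 7)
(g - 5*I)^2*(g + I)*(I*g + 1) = I*g^4 + 10*g^3 - 24*I*g^2 + 10*g - 25*I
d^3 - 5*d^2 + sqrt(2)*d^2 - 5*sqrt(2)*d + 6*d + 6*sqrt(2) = (d - 3)*(d - 2)*(d + sqrt(2))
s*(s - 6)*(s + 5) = s^3 - s^2 - 30*s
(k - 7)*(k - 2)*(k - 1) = k^3 - 10*k^2 + 23*k - 14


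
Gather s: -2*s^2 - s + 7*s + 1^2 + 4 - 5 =-2*s^2 + 6*s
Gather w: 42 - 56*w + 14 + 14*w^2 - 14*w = 14*w^2 - 70*w + 56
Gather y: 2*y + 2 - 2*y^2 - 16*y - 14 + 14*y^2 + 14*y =12*y^2 - 12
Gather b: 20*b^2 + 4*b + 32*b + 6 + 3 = 20*b^2 + 36*b + 9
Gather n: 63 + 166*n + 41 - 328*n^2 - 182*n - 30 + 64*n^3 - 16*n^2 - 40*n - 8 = 64*n^3 - 344*n^2 - 56*n + 66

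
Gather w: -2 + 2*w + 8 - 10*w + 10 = 16 - 8*w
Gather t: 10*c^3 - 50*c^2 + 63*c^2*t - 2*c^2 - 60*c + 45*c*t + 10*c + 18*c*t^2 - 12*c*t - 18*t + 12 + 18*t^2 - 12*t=10*c^3 - 52*c^2 - 50*c + t^2*(18*c + 18) + t*(63*c^2 + 33*c - 30) + 12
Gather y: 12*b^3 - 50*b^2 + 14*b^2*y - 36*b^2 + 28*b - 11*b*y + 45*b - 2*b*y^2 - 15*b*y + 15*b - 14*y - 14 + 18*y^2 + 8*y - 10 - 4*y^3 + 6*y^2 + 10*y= 12*b^3 - 86*b^2 + 88*b - 4*y^3 + y^2*(24 - 2*b) + y*(14*b^2 - 26*b + 4) - 24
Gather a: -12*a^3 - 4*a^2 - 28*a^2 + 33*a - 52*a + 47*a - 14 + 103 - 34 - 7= -12*a^3 - 32*a^2 + 28*a + 48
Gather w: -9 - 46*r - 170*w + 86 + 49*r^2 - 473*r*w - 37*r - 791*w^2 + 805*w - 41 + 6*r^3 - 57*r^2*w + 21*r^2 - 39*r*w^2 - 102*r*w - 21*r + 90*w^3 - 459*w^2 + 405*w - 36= 6*r^3 + 70*r^2 - 104*r + 90*w^3 + w^2*(-39*r - 1250) + w*(-57*r^2 - 575*r + 1040)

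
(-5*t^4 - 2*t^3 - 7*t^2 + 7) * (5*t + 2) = -25*t^5 - 20*t^4 - 39*t^3 - 14*t^2 + 35*t + 14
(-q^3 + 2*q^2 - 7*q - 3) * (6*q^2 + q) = -6*q^5 + 11*q^4 - 40*q^3 - 25*q^2 - 3*q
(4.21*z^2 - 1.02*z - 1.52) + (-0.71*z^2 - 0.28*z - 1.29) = 3.5*z^2 - 1.3*z - 2.81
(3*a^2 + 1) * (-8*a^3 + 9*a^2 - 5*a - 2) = -24*a^5 + 27*a^4 - 23*a^3 + 3*a^2 - 5*a - 2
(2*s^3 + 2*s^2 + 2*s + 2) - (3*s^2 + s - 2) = 2*s^3 - s^2 + s + 4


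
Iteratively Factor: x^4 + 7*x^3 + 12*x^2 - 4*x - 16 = (x + 2)*(x^3 + 5*x^2 + 2*x - 8) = (x - 1)*(x + 2)*(x^2 + 6*x + 8) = (x - 1)*(x + 2)^2*(x + 4)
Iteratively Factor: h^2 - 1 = (h - 1)*(h + 1)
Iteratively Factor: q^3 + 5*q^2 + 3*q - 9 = (q + 3)*(q^2 + 2*q - 3) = (q - 1)*(q + 3)*(q + 3)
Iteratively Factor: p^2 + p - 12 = (p + 4)*(p - 3)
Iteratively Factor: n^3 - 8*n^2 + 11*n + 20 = (n - 5)*(n^2 - 3*n - 4) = (n - 5)*(n + 1)*(n - 4)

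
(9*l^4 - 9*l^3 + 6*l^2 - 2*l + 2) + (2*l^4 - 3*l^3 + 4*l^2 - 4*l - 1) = 11*l^4 - 12*l^3 + 10*l^2 - 6*l + 1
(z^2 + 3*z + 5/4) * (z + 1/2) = z^3 + 7*z^2/2 + 11*z/4 + 5/8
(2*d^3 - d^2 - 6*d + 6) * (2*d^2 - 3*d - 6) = 4*d^5 - 8*d^4 - 21*d^3 + 36*d^2 + 18*d - 36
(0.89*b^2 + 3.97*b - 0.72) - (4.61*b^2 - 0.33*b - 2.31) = -3.72*b^2 + 4.3*b + 1.59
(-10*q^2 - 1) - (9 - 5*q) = -10*q^2 + 5*q - 10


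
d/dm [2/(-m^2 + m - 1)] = 2*(2*m - 1)/(m^2 - m + 1)^2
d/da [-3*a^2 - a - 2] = -6*a - 1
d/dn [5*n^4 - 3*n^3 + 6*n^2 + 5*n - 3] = 20*n^3 - 9*n^2 + 12*n + 5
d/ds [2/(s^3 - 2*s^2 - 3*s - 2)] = 2*(-3*s^2 + 4*s + 3)/(-s^3 + 2*s^2 + 3*s + 2)^2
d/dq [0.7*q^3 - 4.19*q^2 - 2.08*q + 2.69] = 2.1*q^2 - 8.38*q - 2.08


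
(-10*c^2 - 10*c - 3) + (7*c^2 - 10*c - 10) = -3*c^2 - 20*c - 13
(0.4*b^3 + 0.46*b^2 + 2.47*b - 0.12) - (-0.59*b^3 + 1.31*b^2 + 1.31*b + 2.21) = 0.99*b^3 - 0.85*b^2 + 1.16*b - 2.33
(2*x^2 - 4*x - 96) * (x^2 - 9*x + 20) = 2*x^4 - 22*x^3 - 20*x^2 + 784*x - 1920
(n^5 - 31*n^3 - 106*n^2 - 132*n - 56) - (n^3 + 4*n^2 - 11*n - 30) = n^5 - 32*n^3 - 110*n^2 - 121*n - 26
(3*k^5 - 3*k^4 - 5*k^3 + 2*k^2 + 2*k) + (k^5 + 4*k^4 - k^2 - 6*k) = 4*k^5 + k^4 - 5*k^3 + k^2 - 4*k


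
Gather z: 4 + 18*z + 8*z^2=8*z^2 + 18*z + 4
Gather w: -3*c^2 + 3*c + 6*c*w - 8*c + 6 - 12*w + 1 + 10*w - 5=-3*c^2 - 5*c + w*(6*c - 2) + 2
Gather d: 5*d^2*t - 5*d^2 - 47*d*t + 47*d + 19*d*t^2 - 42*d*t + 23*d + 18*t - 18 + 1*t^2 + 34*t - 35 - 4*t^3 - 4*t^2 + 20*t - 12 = d^2*(5*t - 5) + d*(19*t^2 - 89*t + 70) - 4*t^3 - 3*t^2 + 72*t - 65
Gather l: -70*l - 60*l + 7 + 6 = 13 - 130*l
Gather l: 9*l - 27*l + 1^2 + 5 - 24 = -18*l - 18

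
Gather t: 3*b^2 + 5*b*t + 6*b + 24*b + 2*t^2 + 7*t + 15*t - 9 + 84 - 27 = 3*b^2 + 30*b + 2*t^2 + t*(5*b + 22) + 48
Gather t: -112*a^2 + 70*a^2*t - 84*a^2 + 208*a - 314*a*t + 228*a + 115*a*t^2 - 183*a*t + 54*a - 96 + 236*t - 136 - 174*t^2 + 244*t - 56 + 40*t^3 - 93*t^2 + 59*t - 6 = -196*a^2 + 490*a + 40*t^3 + t^2*(115*a - 267) + t*(70*a^2 - 497*a + 539) - 294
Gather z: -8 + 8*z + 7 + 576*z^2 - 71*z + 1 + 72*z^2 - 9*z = 648*z^2 - 72*z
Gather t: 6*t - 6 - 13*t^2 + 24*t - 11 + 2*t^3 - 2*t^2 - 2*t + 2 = 2*t^3 - 15*t^2 + 28*t - 15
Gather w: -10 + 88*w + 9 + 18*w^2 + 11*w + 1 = 18*w^2 + 99*w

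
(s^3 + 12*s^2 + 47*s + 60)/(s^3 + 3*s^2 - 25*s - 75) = (s + 4)/(s - 5)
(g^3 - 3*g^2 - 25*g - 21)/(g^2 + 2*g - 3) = (g^2 - 6*g - 7)/(g - 1)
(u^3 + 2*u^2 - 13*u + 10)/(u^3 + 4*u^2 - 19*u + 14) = (u + 5)/(u + 7)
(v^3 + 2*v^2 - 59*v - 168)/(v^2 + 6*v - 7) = (v^2 - 5*v - 24)/(v - 1)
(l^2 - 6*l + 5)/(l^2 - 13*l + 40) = (l - 1)/(l - 8)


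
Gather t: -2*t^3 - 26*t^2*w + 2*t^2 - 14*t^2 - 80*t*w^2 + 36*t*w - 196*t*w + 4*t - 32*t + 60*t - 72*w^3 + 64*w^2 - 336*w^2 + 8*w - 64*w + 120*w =-2*t^3 + t^2*(-26*w - 12) + t*(-80*w^2 - 160*w + 32) - 72*w^3 - 272*w^2 + 64*w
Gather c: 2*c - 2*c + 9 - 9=0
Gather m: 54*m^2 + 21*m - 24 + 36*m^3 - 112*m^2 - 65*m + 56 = 36*m^3 - 58*m^2 - 44*m + 32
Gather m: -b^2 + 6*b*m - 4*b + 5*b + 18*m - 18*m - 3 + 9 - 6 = -b^2 + 6*b*m + b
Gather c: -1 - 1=-2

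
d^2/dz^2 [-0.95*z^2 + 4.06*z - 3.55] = -1.90000000000000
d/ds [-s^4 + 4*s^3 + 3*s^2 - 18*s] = -4*s^3 + 12*s^2 + 6*s - 18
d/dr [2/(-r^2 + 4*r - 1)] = 4*(r - 2)/(r^2 - 4*r + 1)^2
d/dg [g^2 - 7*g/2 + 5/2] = 2*g - 7/2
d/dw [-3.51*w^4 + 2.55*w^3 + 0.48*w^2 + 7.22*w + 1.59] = -14.04*w^3 + 7.65*w^2 + 0.96*w + 7.22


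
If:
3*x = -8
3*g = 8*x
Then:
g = -64/9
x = -8/3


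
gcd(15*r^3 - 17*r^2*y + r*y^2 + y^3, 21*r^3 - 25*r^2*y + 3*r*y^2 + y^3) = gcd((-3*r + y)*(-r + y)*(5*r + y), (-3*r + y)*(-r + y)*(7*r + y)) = 3*r^2 - 4*r*y + y^2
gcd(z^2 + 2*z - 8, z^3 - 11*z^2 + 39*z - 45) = 1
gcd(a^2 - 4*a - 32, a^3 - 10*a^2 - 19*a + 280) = a - 8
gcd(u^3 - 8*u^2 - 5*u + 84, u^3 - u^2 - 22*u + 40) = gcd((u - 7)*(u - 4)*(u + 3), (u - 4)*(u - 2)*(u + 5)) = u - 4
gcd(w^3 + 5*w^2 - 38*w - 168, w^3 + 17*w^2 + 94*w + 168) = w^2 + 11*w + 28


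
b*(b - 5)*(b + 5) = b^3 - 25*b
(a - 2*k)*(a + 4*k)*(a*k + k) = a^3*k + 2*a^2*k^2 + a^2*k - 8*a*k^3 + 2*a*k^2 - 8*k^3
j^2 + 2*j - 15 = (j - 3)*(j + 5)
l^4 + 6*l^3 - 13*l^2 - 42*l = l*(l - 3)*(l + 2)*(l + 7)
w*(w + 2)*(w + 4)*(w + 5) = w^4 + 11*w^3 + 38*w^2 + 40*w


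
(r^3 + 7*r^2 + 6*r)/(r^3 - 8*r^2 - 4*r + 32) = r*(r^2 + 7*r + 6)/(r^3 - 8*r^2 - 4*r + 32)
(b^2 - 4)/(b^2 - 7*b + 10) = (b + 2)/(b - 5)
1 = 1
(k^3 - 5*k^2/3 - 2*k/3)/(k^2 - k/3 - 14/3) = k*(-3*k^2 + 5*k + 2)/(-3*k^2 + k + 14)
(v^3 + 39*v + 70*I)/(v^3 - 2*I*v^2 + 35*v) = (v + 2*I)/v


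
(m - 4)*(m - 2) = m^2 - 6*m + 8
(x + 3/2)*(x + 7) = x^2 + 17*x/2 + 21/2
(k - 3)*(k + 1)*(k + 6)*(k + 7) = k^4 + 11*k^3 + 13*k^2 - 123*k - 126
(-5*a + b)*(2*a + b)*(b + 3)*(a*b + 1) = -10*a^3*b^2 - 30*a^3*b - 3*a^2*b^3 - 9*a^2*b^2 - 10*a^2*b - 30*a^2 + a*b^4 + 3*a*b^3 - 3*a*b^2 - 9*a*b + b^3 + 3*b^2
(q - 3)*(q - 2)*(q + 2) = q^3 - 3*q^2 - 4*q + 12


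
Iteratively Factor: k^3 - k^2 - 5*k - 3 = (k + 1)*(k^2 - 2*k - 3) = (k + 1)^2*(k - 3)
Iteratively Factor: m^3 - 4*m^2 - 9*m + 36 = (m - 3)*(m^2 - m - 12) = (m - 3)*(m + 3)*(m - 4)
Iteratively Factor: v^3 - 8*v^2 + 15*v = (v - 5)*(v^2 - 3*v) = v*(v - 5)*(v - 3)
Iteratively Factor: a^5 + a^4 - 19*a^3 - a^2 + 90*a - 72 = (a - 3)*(a^4 + 4*a^3 - 7*a^2 - 22*a + 24) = (a - 3)*(a - 1)*(a^3 + 5*a^2 - 2*a - 24) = (a - 3)*(a - 1)*(a + 4)*(a^2 + a - 6) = (a - 3)*(a - 1)*(a + 3)*(a + 4)*(a - 2)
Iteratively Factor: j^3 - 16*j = (j + 4)*(j^2 - 4*j) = (j - 4)*(j + 4)*(j)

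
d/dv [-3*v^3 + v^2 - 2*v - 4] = -9*v^2 + 2*v - 2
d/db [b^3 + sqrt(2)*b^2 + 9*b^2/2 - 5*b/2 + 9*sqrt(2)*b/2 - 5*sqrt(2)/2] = 3*b^2 + 2*sqrt(2)*b + 9*b - 5/2 + 9*sqrt(2)/2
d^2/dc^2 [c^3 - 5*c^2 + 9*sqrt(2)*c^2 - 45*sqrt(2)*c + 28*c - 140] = 6*c - 10 + 18*sqrt(2)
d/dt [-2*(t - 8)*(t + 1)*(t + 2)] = -6*t^2 + 20*t + 44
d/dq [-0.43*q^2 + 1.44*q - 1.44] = 1.44 - 0.86*q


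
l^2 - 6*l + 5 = (l - 5)*(l - 1)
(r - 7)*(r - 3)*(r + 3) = r^3 - 7*r^2 - 9*r + 63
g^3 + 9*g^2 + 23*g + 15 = (g + 1)*(g + 3)*(g + 5)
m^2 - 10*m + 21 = (m - 7)*(m - 3)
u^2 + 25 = (u - 5*I)*(u + 5*I)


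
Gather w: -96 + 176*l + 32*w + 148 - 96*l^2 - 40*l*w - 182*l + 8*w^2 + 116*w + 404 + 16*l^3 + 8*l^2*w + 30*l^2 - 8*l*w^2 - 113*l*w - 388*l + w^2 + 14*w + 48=16*l^3 - 66*l^2 - 394*l + w^2*(9 - 8*l) + w*(8*l^2 - 153*l + 162) + 504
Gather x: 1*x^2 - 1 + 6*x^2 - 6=7*x^2 - 7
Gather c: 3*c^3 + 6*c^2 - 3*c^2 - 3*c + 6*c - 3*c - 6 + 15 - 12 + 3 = 3*c^3 + 3*c^2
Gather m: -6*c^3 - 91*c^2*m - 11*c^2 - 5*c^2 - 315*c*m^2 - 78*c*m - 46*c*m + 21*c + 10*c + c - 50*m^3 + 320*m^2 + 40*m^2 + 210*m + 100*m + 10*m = -6*c^3 - 16*c^2 + 32*c - 50*m^3 + m^2*(360 - 315*c) + m*(-91*c^2 - 124*c + 320)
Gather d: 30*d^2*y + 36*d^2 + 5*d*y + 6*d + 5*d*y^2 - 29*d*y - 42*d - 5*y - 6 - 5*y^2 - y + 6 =d^2*(30*y + 36) + d*(5*y^2 - 24*y - 36) - 5*y^2 - 6*y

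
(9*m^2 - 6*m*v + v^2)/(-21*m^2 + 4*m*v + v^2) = (-3*m + v)/(7*m + v)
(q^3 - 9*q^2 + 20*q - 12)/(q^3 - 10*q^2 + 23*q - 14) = (q - 6)/(q - 7)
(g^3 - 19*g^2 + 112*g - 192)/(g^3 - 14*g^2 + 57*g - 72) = (g - 8)/(g - 3)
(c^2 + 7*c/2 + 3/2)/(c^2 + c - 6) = (c + 1/2)/(c - 2)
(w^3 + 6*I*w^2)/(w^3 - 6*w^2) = (w + 6*I)/(w - 6)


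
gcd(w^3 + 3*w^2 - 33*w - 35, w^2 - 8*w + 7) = 1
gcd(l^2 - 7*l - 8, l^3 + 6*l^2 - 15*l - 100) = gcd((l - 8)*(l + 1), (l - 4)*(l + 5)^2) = 1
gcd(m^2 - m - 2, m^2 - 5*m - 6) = m + 1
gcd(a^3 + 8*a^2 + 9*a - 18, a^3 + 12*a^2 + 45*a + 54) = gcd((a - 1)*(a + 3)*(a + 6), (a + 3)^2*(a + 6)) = a^2 + 9*a + 18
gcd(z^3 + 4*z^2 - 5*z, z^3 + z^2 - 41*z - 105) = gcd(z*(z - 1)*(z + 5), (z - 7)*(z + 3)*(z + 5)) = z + 5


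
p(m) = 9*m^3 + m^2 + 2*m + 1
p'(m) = 27*m^2 + 2*m + 2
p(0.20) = 1.51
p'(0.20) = 3.48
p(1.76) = 56.68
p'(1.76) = 89.16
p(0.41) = 2.61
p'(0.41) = 7.36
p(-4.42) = -765.46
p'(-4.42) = 520.64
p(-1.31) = -20.14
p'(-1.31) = 45.71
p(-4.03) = -579.88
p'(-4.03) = 432.44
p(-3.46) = -366.74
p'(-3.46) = 318.31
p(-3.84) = -501.54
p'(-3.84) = 392.45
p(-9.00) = -6497.00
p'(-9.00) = 2171.00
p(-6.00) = -1919.00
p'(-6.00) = 962.00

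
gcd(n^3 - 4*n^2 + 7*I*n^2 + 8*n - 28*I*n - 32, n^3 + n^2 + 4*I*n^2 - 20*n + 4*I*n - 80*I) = n - 4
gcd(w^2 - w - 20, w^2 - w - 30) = 1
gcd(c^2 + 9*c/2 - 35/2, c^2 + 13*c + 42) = c + 7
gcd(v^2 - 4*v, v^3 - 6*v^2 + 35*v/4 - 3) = v - 4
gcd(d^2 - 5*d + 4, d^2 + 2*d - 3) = d - 1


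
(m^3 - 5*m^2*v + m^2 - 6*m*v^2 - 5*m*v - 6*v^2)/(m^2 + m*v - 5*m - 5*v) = (m^2 - 6*m*v + m - 6*v)/(m - 5)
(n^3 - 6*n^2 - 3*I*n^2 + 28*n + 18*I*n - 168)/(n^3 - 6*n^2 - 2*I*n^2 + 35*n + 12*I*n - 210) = (n + 4*I)/(n + 5*I)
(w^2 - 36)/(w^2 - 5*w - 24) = (36 - w^2)/(-w^2 + 5*w + 24)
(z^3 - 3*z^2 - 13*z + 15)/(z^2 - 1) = (z^2 - 2*z - 15)/(z + 1)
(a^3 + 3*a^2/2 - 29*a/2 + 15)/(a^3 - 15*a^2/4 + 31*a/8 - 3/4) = 4*(a + 5)/(4*a - 1)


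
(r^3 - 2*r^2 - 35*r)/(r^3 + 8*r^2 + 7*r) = (r^2 - 2*r - 35)/(r^2 + 8*r + 7)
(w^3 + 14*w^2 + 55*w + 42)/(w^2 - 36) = (w^2 + 8*w + 7)/(w - 6)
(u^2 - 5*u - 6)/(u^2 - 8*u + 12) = (u + 1)/(u - 2)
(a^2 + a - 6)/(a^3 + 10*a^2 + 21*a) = (a - 2)/(a*(a + 7))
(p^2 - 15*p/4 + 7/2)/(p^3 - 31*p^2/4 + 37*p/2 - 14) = 1/(p - 4)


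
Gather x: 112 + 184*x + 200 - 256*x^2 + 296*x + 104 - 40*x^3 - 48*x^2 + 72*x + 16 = -40*x^3 - 304*x^2 + 552*x + 432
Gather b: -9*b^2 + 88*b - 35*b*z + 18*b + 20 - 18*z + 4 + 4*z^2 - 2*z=-9*b^2 + b*(106 - 35*z) + 4*z^2 - 20*z + 24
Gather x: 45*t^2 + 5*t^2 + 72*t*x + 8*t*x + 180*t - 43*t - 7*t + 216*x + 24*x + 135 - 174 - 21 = 50*t^2 + 130*t + x*(80*t + 240) - 60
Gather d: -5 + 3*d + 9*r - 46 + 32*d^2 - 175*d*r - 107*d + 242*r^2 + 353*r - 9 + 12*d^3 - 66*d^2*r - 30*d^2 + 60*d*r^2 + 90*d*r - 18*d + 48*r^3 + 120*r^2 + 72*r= 12*d^3 + d^2*(2 - 66*r) + d*(60*r^2 - 85*r - 122) + 48*r^3 + 362*r^2 + 434*r - 60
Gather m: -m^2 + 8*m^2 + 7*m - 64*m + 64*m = 7*m^2 + 7*m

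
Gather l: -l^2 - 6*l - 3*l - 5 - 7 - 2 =-l^2 - 9*l - 14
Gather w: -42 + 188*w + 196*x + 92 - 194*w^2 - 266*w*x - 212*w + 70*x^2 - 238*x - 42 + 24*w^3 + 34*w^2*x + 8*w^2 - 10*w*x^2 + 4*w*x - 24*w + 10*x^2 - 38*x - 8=24*w^3 + w^2*(34*x - 186) + w*(-10*x^2 - 262*x - 48) + 80*x^2 - 80*x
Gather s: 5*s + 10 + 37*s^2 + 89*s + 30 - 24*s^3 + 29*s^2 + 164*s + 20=-24*s^3 + 66*s^2 + 258*s + 60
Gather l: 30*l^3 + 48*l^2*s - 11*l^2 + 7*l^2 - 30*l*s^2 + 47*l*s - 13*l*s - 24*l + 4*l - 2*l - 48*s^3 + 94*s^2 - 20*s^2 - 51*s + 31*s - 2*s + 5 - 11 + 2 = 30*l^3 + l^2*(48*s - 4) + l*(-30*s^2 + 34*s - 22) - 48*s^3 + 74*s^2 - 22*s - 4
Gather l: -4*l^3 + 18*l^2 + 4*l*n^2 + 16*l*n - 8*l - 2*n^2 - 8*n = -4*l^3 + 18*l^2 + l*(4*n^2 + 16*n - 8) - 2*n^2 - 8*n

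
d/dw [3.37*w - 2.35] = 3.37000000000000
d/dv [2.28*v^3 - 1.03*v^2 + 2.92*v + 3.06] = 6.84*v^2 - 2.06*v + 2.92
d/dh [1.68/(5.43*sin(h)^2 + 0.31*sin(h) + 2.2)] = -(18.2448*sin(h) + 0.5208)*cos(h)/(5.43*sin(h)^2 + 0.31*sin(h) + 2.2)^2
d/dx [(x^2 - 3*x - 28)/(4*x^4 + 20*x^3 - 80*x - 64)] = (-x^3 + 10*x^2 + 7*x - 16)/(2*(x^6 + 2*x^5 - 7*x^4 - 16*x^3 + 8*x^2 + 32*x + 16))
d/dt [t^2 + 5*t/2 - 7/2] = 2*t + 5/2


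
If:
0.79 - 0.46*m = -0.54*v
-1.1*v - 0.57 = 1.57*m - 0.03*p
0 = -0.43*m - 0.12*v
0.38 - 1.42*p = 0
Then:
No Solution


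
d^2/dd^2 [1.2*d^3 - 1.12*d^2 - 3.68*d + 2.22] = 7.2*d - 2.24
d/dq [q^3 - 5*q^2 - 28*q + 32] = 3*q^2 - 10*q - 28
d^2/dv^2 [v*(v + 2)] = 2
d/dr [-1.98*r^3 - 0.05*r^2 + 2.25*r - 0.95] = -5.94*r^2 - 0.1*r + 2.25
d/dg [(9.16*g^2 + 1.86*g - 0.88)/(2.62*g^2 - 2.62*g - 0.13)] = (-28.8724*g^2 + 2.2296*g - 2.5474)/(6.8644*g^4 - 13.7288*g^3 + 6.1832*g^2 + 0.6812*g + 0.0169)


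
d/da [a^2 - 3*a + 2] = 2*a - 3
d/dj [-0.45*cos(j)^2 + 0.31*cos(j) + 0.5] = (0.9*cos(j) - 0.31)*sin(j)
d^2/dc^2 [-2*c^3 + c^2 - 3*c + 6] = 2 - 12*c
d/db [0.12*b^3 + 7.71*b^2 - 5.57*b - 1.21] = 0.36*b^2 + 15.42*b - 5.57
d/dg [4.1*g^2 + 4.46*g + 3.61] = 8.2*g + 4.46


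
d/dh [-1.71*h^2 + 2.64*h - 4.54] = 2.64 - 3.42*h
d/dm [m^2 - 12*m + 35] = 2*m - 12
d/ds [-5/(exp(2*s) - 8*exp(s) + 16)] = 10*(exp(s) - 4)*exp(s)/(exp(2*s) - 8*exp(s) + 16)^2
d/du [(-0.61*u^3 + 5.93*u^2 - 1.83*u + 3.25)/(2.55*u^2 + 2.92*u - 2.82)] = (-1.5555*u^4 - 3.5624*u^3 + 27.1427*u^2 - 50.0202*u - 4.3294)/(6.5025*u^4 + 14.892*u^3 - 5.8556*u^2 - 16.4688*u + 7.9524)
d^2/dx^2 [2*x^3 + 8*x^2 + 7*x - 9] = 12*x + 16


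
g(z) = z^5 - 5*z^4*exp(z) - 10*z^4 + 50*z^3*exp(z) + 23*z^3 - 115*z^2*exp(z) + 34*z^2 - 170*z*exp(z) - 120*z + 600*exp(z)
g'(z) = -5*z^4*exp(z) + 5*z^4 + 30*z^3*exp(z) - 40*z^3 + 35*z^2*exp(z) + 69*z^2 - 400*z*exp(z) + 68*z + 430*exp(z) - 120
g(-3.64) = -2710.85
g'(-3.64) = 3354.26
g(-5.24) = -13303.51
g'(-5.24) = 10918.59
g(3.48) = -330.19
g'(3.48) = -231.29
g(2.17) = 746.05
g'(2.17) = -624.23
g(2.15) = 758.35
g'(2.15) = -605.71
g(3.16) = -146.35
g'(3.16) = -838.41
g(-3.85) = -3483.17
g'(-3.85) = 4015.30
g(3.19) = -170.96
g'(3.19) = -801.34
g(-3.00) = -1091.64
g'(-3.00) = 1818.34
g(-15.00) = -1333800.14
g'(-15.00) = 402509.90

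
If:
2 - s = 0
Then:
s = 2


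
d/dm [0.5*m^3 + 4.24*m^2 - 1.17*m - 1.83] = 1.5*m^2 + 8.48*m - 1.17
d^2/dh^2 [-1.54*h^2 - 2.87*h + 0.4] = -3.08000000000000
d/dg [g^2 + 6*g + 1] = 2*g + 6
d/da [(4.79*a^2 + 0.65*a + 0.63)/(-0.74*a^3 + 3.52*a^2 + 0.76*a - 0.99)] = (3.5446*a^4 + 0.961999999999996*a^3 + 2.751*a^2 - 13.9194*a - 1.1223)/(0.5476*a^6 - 5.2096*a^5 + 11.2656*a^4 + 6.8156*a^3 - 6.392*a^2 - 1.5048*a + 0.9801)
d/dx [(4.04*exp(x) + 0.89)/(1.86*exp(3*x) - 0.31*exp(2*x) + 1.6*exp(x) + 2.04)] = (-15.0288*exp(3*x) - 3.7138*exp(2*x) + 0.5518*exp(x) + 6.8176)*exp(x)/(3.4596*exp(6*x) - 1.1532*exp(5*x) + 6.0481*exp(4*x) + 6.5968*exp(3*x) + 1.2952*exp(2*x) + 6.528*exp(x) + 4.1616)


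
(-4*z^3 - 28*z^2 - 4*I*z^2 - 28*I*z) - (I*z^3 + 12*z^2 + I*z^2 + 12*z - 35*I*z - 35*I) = -4*z^3 - I*z^3 - 40*z^2 - 5*I*z^2 - 12*z + 7*I*z + 35*I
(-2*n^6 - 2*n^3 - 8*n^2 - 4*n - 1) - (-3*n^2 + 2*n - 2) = -2*n^6 - 2*n^3 - 5*n^2 - 6*n + 1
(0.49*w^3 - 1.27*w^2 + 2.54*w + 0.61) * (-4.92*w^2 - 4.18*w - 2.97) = -2.4108*w^5 + 4.2002*w^4 - 8.6435*w^3 - 9.8465*w^2 - 10.0936*w - 1.8117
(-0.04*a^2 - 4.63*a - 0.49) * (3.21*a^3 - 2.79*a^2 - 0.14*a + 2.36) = -0.1284*a^5 - 14.7507*a^4 + 11.3504*a^3 + 1.9209*a^2 - 10.8582*a - 1.1564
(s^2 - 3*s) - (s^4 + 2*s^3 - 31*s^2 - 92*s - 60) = -s^4 - 2*s^3 + 32*s^2 + 89*s + 60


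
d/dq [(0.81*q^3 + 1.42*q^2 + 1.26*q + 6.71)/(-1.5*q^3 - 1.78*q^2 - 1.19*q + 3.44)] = (0.6882*q^4 + 1.8522*q^3 + 39.1072*q^2 + 33.6572*q + 12.3193)/(2.25*q^6 + 5.34*q^5 + 6.7384*q^4 - 6.0836*q^3 - 10.8303*q^2 - 8.1872*q + 11.8336)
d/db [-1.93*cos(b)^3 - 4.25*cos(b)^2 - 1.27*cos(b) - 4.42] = (5.79*cos(b)^2 + 8.5*cos(b) + 1.27)*sin(b)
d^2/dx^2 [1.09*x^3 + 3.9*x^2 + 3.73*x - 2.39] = 6.54*x + 7.8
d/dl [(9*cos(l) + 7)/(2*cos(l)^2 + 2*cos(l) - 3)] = (18*cos(l)^2 + 28*cos(l) + 41)*sin(l)/(2*cos(l) + cos(2*l) - 2)^2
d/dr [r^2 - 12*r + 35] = 2*r - 12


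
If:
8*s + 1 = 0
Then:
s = -1/8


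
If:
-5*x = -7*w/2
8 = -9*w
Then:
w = -8/9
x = -28/45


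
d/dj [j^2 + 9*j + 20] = 2*j + 9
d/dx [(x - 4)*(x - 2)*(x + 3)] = 3*x^2 - 6*x - 10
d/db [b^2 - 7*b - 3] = 2*b - 7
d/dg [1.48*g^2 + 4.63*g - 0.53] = 2.96*g + 4.63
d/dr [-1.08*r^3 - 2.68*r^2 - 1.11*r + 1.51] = -3.24*r^2 - 5.36*r - 1.11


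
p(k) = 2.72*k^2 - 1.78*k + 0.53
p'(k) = 5.44*k - 1.78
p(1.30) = 2.81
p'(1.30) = 5.29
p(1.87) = 6.71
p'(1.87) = 8.39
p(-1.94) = 14.22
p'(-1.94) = -12.33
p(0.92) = 1.19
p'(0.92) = 3.22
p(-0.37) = 1.56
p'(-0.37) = -3.79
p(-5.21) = 83.64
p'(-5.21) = -30.12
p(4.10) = 38.96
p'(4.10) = 20.52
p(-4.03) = 51.88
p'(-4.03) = -23.70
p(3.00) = 19.67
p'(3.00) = 14.54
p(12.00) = 370.85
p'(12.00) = 63.50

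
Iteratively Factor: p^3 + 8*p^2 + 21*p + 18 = (p + 2)*(p^2 + 6*p + 9) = (p + 2)*(p + 3)*(p + 3)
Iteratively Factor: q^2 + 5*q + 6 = (q + 3)*(q + 2)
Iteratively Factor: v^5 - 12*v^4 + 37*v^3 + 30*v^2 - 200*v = (v + 2)*(v^4 - 14*v^3 + 65*v^2 - 100*v) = v*(v + 2)*(v^3 - 14*v^2 + 65*v - 100) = v*(v - 5)*(v + 2)*(v^2 - 9*v + 20) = v*(v - 5)*(v - 4)*(v + 2)*(v - 5)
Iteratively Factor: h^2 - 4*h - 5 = (h - 5)*(h + 1)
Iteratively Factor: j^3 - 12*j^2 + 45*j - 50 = (j - 2)*(j^2 - 10*j + 25) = (j - 5)*(j - 2)*(j - 5)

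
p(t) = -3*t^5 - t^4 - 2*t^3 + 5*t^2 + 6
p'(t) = -15*t^4 - 4*t^3 - 6*t^2 + 10*t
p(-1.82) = 83.55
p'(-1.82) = -178.54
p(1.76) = -49.67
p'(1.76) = -166.72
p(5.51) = -16334.79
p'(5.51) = -14622.23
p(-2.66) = 428.47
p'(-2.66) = -744.73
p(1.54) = -21.06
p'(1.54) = -97.81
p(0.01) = 6.00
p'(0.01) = 0.10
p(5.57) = -17231.15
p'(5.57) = -15259.85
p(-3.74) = 2180.14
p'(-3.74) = -2846.87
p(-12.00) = 729942.00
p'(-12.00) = -305112.00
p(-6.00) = 22650.00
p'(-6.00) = -18852.00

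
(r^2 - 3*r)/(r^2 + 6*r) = (r - 3)/(r + 6)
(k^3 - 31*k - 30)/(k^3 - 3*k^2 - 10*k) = (-k^3 + 31*k + 30)/(k*(-k^2 + 3*k + 10))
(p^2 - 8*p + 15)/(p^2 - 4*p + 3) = (p - 5)/(p - 1)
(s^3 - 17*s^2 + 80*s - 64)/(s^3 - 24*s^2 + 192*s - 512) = (s - 1)/(s - 8)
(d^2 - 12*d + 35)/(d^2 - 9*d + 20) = (d - 7)/(d - 4)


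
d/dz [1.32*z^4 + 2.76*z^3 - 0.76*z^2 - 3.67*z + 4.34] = 5.28*z^3 + 8.28*z^2 - 1.52*z - 3.67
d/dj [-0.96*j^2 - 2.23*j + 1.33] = -1.92*j - 2.23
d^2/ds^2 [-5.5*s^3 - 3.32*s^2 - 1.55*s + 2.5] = -33.0*s - 6.64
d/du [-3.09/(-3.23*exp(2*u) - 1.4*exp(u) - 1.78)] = (-19.9614*exp(u) - 4.326)*exp(u)/(3.23*exp(2*u) + 1.4*exp(u) + 1.78)^2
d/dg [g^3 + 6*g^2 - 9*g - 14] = 3*g^2 + 12*g - 9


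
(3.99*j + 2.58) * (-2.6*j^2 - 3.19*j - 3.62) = -10.374*j^3 - 19.4361*j^2 - 22.674*j - 9.3396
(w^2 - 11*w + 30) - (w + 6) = w^2 - 12*w + 24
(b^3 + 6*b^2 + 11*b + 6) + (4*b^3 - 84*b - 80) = 5*b^3 + 6*b^2 - 73*b - 74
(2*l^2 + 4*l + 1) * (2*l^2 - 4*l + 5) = 4*l^4 - 4*l^2 + 16*l + 5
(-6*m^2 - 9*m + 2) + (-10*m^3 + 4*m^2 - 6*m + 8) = -10*m^3 - 2*m^2 - 15*m + 10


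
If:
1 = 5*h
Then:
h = 1/5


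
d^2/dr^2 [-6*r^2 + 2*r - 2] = -12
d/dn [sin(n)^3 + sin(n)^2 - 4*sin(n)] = (3*sin(n)^2 + 2*sin(n) - 4)*cos(n)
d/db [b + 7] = 1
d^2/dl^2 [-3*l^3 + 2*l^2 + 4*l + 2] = 4 - 18*l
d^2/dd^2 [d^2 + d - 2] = 2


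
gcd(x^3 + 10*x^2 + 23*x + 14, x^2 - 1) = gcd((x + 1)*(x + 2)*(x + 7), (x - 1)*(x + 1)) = x + 1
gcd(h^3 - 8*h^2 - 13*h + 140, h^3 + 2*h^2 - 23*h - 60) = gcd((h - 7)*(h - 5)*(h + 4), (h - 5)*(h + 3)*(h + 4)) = h^2 - h - 20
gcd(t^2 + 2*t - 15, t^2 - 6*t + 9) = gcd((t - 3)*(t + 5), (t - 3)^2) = t - 3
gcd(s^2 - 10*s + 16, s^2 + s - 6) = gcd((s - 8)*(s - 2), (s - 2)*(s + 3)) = s - 2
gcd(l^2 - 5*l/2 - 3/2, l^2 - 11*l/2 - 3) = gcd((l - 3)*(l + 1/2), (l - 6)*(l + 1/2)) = l + 1/2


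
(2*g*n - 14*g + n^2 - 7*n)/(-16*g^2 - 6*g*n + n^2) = (7 - n)/(8*g - n)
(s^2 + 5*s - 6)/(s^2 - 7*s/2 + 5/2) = 2*(s + 6)/(2*s - 5)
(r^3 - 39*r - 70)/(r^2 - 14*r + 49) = (r^2 + 7*r + 10)/(r - 7)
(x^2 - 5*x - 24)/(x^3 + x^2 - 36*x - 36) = (x^2 - 5*x - 24)/(x^3 + x^2 - 36*x - 36)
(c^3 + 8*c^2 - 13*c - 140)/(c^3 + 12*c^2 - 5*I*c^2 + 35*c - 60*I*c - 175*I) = (c - 4)/(c - 5*I)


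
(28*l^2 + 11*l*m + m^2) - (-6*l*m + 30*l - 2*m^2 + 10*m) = 28*l^2 + 17*l*m - 30*l + 3*m^2 - 10*m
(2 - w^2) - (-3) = 5 - w^2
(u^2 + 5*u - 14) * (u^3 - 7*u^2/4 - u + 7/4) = u^5 + 13*u^4/4 - 95*u^3/4 + 85*u^2/4 + 91*u/4 - 49/2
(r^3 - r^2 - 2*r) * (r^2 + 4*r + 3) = r^5 + 3*r^4 - 3*r^3 - 11*r^2 - 6*r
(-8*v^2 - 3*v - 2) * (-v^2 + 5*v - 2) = 8*v^4 - 37*v^3 + 3*v^2 - 4*v + 4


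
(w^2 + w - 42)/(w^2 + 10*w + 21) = (w - 6)/(w + 3)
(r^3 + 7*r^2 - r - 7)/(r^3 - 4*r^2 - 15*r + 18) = (r^2 + 8*r + 7)/(r^2 - 3*r - 18)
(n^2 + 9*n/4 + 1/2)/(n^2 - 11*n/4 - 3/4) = (n + 2)/(n - 3)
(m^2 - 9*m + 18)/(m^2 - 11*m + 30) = (m - 3)/(m - 5)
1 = 1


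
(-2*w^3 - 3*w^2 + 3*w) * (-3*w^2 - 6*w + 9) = 6*w^5 + 21*w^4 - 9*w^3 - 45*w^2 + 27*w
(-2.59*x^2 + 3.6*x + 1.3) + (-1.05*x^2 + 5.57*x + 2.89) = -3.64*x^2 + 9.17*x + 4.19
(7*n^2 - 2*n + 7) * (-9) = -63*n^2 + 18*n - 63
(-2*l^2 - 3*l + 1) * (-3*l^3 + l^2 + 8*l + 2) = 6*l^5 + 7*l^4 - 22*l^3 - 27*l^2 + 2*l + 2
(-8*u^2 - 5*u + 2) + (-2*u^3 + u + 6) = -2*u^3 - 8*u^2 - 4*u + 8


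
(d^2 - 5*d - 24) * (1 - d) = -d^3 + 6*d^2 + 19*d - 24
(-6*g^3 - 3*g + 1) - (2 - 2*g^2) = -6*g^3 + 2*g^2 - 3*g - 1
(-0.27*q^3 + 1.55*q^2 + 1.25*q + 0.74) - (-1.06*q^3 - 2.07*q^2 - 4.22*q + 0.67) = 0.79*q^3 + 3.62*q^2 + 5.47*q + 0.07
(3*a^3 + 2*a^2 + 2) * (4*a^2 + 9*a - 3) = 12*a^5 + 35*a^4 + 9*a^3 + 2*a^2 + 18*a - 6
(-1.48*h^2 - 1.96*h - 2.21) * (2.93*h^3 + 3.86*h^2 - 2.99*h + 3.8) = -4.3364*h^5 - 11.4556*h^4 - 9.6157*h^3 - 8.2942*h^2 - 0.840099999999999*h - 8.398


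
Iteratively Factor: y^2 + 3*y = (y + 3)*(y)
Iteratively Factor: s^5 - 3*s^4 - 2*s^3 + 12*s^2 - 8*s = (s)*(s^4 - 3*s^3 - 2*s^2 + 12*s - 8) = s*(s - 2)*(s^3 - s^2 - 4*s + 4) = s*(s - 2)*(s - 1)*(s^2 - 4) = s*(s - 2)*(s - 1)*(s + 2)*(s - 2)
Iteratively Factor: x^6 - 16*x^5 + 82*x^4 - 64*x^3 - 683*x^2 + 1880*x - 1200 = (x - 4)*(x^5 - 12*x^4 + 34*x^3 + 72*x^2 - 395*x + 300) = (x - 5)*(x - 4)*(x^4 - 7*x^3 - x^2 + 67*x - 60) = (x - 5)*(x - 4)*(x - 1)*(x^3 - 6*x^2 - 7*x + 60) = (x - 5)*(x - 4)^2*(x - 1)*(x^2 - 2*x - 15) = (x - 5)*(x - 4)^2*(x - 1)*(x + 3)*(x - 5)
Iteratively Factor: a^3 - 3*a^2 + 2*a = (a)*(a^2 - 3*a + 2) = a*(a - 2)*(a - 1)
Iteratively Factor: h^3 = (h)*(h^2) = h^2*(h)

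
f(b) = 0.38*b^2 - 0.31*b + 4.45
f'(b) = 0.76*b - 0.31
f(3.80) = 8.76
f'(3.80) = 2.58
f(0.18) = 4.41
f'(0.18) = -0.17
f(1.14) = 4.59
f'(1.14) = 0.56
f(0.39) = 4.39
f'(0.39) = -0.01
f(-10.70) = 51.27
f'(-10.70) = -8.44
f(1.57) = 4.90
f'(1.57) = 0.88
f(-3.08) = 9.01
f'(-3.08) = -2.65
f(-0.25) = 4.55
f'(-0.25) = -0.50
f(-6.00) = 19.99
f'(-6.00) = -4.87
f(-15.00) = 94.60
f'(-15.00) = -11.71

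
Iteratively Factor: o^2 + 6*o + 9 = (o + 3)*(o + 3)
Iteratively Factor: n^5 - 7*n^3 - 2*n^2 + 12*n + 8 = (n + 1)*(n^4 - n^3 - 6*n^2 + 4*n + 8) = (n - 2)*(n + 1)*(n^3 + n^2 - 4*n - 4) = (n - 2)*(n + 1)^2*(n^2 - 4) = (n - 2)^2*(n + 1)^2*(n + 2)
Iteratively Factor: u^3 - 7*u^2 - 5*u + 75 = (u - 5)*(u^2 - 2*u - 15) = (u - 5)*(u + 3)*(u - 5)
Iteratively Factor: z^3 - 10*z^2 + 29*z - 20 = (z - 4)*(z^2 - 6*z + 5) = (z - 5)*(z - 4)*(z - 1)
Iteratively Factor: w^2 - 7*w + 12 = (w - 3)*(w - 4)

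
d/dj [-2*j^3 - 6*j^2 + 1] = 6*j*(-j - 2)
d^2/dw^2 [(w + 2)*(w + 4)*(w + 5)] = 6*w + 22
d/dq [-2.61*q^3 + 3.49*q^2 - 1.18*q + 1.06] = -7.83*q^2 + 6.98*q - 1.18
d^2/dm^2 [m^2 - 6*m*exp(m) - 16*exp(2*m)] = -6*m*exp(m) - 64*exp(2*m) - 12*exp(m) + 2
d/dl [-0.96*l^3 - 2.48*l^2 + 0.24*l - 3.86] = -2.88*l^2 - 4.96*l + 0.24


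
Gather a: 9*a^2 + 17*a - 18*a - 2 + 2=9*a^2 - a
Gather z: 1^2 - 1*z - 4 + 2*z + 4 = z + 1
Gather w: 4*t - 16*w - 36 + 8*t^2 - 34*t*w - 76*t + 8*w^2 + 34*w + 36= 8*t^2 - 72*t + 8*w^2 + w*(18 - 34*t)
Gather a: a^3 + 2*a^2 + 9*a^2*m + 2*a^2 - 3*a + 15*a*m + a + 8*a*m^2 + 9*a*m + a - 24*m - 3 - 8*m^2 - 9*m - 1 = a^3 + a^2*(9*m + 4) + a*(8*m^2 + 24*m - 1) - 8*m^2 - 33*m - 4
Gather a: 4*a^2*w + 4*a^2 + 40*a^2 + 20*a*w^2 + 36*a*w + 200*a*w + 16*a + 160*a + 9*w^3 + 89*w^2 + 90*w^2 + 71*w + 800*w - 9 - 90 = a^2*(4*w + 44) + a*(20*w^2 + 236*w + 176) + 9*w^3 + 179*w^2 + 871*w - 99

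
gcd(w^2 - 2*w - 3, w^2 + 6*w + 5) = w + 1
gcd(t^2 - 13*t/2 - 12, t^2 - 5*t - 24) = t - 8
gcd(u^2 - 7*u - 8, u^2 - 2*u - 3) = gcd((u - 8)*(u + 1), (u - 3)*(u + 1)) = u + 1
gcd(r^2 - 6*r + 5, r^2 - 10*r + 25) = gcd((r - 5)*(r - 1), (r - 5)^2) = r - 5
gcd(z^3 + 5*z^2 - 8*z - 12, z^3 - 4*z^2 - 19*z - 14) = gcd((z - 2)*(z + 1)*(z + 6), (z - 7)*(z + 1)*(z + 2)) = z + 1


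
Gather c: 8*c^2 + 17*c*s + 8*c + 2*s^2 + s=8*c^2 + c*(17*s + 8) + 2*s^2 + s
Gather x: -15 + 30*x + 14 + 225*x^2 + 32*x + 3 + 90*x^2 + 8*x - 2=315*x^2 + 70*x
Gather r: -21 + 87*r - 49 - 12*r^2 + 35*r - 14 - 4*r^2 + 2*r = -16*r^2 + 124*r - 84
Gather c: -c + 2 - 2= -c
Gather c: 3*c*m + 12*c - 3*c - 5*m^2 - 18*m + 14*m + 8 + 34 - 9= c*(3*m + 9) - 5*m^2 - 4*m + 33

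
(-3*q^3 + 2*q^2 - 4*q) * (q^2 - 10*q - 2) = -3*q^5 + 32*q^4 - 18*q^3 + 36*q^2 + 8*q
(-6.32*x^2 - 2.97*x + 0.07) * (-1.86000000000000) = 11.7552*x^2 + 5.5242*x - 0.1302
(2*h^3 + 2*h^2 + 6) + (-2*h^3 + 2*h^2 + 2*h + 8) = 4*h^2 + 2*h + 14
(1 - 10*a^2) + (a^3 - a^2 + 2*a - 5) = a^3 - 11*a^2 + 2*a - 4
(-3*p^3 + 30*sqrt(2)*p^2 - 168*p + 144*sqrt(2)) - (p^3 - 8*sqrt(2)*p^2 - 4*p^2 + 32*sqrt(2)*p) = -4*p^3 + 4*p^2 + 38*sqrt(2)*p^2 - 168*p - 32*sqrt(2)*p + 144*sqrt(2)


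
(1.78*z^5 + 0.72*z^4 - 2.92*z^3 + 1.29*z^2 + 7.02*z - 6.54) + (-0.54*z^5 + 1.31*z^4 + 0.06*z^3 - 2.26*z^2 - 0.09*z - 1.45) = 1.24*z^5 + 2.03*z^4 - 2.86*z^3 - 0.97*z^2 + 6.93*z - 7.99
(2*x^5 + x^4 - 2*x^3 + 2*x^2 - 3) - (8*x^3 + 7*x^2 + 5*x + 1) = 2*x^5 + x^4 - 10*x^3 - 5*x^2 - 5*x - 4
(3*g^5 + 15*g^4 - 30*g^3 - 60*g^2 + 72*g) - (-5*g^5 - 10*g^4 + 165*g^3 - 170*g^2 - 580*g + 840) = 8*g^5 + 25*g^4 - 195*g^3 + 110*g^2 + 652*g - 840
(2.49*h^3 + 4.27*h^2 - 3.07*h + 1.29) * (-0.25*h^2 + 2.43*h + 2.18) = -0.6225*h^5 + 4.9832*h^4 + 16.5718*h^3 + 1.526*h^2 - 3.5579*h + 2.8122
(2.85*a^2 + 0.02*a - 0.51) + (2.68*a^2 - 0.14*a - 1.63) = 5.53*a^2 - 0.12*a - 2.14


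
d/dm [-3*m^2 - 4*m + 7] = -6*m - 4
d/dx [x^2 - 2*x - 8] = 2*x - 2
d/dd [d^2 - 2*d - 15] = 2*d - 2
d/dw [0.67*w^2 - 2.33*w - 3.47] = 1.34*w - 2.33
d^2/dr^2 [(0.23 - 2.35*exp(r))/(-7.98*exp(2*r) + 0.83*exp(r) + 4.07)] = (149.64894*exp(4*r) - 43.020978*exp(3*r) + 462.518406*exp(2*r) - 37.977294*exp(r) + 39.704478)*exp(r)/(508.169592*exp(6*r) - 158.564196*exp(5*r) - 761.045418*exp(4*r) + 161.171641*exp(3*r) + 388.152237*exp(2*r) - 41.246601*exp(r) - 67.419143)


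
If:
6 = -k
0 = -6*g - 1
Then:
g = -1/6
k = -6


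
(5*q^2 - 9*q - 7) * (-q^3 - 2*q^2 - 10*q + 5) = -5*q^5 - q^4 - 25*q^3 + 129*q^2 + 25*q - 35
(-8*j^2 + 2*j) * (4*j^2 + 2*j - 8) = -32*j^4 - 8*j^3 + 68*j^2 - 16*j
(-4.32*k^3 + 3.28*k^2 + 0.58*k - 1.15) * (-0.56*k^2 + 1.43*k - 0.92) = 2.4192*k^5 - 8.0144*k^4 + 8.34*k^3 - 1.5442*k^2 - 2.1781*k + 1.058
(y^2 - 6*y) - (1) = y^2 - 6*y - 1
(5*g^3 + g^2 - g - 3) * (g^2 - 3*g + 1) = 5*g^5 - 14*g^4 + g^3 + g^2 + 8*g - 3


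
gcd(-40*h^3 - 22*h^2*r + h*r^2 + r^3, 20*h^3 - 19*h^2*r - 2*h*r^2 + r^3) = -20*h^2 - h*r + r^2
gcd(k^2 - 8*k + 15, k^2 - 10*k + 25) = k - 5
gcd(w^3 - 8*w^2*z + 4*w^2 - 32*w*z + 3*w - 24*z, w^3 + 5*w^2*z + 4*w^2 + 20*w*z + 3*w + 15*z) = w^2 + 4*w + 3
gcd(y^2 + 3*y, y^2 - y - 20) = 1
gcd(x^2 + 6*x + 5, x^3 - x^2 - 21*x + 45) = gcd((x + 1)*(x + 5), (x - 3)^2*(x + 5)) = x + 5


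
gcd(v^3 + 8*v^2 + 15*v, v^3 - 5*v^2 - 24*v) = v^2 + 3*v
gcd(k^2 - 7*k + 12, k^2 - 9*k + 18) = k - 3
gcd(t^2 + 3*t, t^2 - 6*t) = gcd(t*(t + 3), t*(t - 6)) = t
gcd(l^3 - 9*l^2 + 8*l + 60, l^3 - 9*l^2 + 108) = l - 6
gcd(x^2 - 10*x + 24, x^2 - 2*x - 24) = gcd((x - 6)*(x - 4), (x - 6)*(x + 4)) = x - 6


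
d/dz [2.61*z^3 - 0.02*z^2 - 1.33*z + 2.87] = 7.83*z^2 - 0.04*z - 1.33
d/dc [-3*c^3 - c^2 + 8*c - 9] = -9*c^2 - 2*c + 8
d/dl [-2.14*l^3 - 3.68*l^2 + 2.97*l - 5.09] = -6.42*l^2 - 7.36*l + 2.97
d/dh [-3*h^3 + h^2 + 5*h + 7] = -9*h^2 + 2*h + 5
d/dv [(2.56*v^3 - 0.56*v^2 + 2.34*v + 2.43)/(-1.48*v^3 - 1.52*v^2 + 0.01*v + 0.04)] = (-4.72*v^4 + 6.9776*v^3 + 14.6476*v^2 + 7.3424*v + 0.0693)/(2.1904*v^6 + 4.4992*v^5 + 2.2808*v^4 - 0.1488*v^3 - 0.1215*v^2 + 0.0008*v + 0.0016)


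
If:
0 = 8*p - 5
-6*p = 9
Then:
No Solution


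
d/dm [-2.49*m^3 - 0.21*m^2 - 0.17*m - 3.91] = -7.47*m^2 - 0.42*m - 0.17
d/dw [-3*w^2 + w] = 1 - 6*w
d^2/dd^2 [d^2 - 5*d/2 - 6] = 2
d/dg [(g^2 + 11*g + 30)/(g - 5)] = (g^2 - 10*g - 85)/(g^2 - 10*g + 25)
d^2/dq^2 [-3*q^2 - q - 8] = -6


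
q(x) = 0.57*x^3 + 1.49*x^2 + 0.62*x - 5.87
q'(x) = 1.71*x^2 + 2.98*x + 0.62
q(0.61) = -4.81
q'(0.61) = 3.07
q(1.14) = -2.38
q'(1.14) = 6.24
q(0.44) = -5.26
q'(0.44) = 2.26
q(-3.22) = -11.45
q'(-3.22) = 8.75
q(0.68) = -4.58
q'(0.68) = 3.44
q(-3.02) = -9.85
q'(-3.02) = 7.22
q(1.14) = -2.38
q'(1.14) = 6.24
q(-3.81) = -18.13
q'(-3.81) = 14.09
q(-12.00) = -783.71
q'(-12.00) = 211.10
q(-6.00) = -79.07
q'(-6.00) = 44.30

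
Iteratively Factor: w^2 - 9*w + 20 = (w - 5)*(w - 4)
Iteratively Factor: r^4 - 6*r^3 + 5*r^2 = (r)*(r^3 - 6*r^2 + 5*r) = r^2*(r^2 - 6*r + 5) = r^2*(r - 1)*(r - 5)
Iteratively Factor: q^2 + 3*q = (q + 3)*(q)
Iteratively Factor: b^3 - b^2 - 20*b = (b - 5)*(b^2 + 4*b) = b*(b - 5)*(b + 4)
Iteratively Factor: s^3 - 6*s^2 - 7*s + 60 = (s - 5)*(s^2 - s - 12) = (s - 5)*(s + 3)*(s - 4)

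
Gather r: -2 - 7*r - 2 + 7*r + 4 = 0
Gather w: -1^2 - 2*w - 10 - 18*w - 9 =-20*w - 20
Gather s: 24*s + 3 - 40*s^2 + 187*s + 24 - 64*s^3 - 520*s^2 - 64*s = -64*s^3 - 560*s^2 + 147*s + 27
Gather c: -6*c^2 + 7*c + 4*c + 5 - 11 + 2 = -6*c^2 + 11*c - 4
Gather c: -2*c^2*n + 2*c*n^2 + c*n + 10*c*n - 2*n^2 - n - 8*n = -2*c^2*n + c*(2*n^2 + 11*n) - 2*n^2 - 9*n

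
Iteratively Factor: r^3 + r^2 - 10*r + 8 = (r - 2)*(r^2 + 3*r - 4) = (r - 2)*(r + 4)*(r - 1)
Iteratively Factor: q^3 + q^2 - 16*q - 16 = (q - 4)*(q^2 + 5*q + 4) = (q - 4)*(q + 4)*(q + 1)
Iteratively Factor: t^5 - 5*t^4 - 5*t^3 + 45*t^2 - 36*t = (t - 1)*(t^4 - 4*t^3 - 9*t^2 + 36*t) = t*(t - 1)*(t^3 - 4*t^2 - 9*t + 36) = t*(t - 3)*(t - 1)*(t^2 - t - 12) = t*(t - 4)*(t - 3)*(t - 1)*(t + 3)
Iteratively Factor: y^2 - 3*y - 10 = (y + 2)*(y - 5)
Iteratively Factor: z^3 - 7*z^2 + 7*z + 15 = (z - 5)*(z^2 - 2*z - 3) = (z - 5)*(z - 3)*(z + 1)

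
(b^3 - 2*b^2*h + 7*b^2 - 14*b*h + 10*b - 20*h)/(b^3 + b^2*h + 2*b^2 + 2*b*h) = (b^2 - 2*b*h + 5*b - 10*h)/(b*(b + h))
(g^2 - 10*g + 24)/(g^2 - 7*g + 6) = (g - 4)/(g - 1)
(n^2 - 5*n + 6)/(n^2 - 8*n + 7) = (n^2 - 5*n + 6)/(n^2 - 8*n + 7)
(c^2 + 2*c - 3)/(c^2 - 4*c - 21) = (c - 1)/(c - 7)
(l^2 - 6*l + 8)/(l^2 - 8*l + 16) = (l - 2)/(l - 4)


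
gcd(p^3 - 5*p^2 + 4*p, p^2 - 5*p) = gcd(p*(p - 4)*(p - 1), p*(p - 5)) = p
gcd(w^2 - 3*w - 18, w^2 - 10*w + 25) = 1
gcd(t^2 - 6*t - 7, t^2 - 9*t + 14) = t - 7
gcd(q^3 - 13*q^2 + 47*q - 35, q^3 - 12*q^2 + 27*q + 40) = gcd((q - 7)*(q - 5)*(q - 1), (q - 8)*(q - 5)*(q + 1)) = q - 5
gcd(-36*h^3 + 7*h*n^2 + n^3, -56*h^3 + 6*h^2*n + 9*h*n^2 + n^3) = 2*h - n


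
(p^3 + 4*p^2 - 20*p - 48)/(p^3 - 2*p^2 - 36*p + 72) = (p^2 - 2*p - 8)/(p^2 - 8*p + 12)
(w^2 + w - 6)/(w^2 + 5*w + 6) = (w - 2)/(w + 2)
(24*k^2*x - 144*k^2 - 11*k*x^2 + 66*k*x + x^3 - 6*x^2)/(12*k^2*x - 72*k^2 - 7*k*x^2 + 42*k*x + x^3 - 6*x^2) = (-8*k + x)/(-4*k + x)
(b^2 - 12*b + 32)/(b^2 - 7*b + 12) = (b - 8)/(b - 3)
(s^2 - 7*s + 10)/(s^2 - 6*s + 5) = (s - 2)/(s - 1)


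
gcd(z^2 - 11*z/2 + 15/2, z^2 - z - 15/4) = z - 5/2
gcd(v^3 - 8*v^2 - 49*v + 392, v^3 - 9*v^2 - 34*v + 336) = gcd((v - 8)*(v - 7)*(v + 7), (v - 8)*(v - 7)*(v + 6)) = v^2 - 15*v + 56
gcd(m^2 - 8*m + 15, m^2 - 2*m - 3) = m - 3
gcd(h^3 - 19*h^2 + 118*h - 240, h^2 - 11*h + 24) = h - 8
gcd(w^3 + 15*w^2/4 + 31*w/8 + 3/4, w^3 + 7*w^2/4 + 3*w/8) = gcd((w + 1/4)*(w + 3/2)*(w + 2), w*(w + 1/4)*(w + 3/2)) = w^2 + 7*w/4 + 3/8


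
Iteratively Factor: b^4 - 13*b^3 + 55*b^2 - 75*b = (b - 3)*(b^3 - 10*b^2 + 25*b) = (b - 5)*(b - 3)*(b^2 - 5*b) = (b - 5)^2*(b - 3)*(b)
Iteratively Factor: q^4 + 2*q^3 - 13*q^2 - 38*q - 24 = (q + 2)*(q^3 - 13*q - 12) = (q + 1)*(q + 2)*(q^2 - q - 12) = (q + 1)*(q + 2)*(q + 3)*(q - 4)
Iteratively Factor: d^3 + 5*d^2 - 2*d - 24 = (d + 3)*(d^2 + 2*d - 8) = (d + 3)*(d + 4)*(d - 2)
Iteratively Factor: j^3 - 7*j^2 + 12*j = (j)*(j^2 - 7*j + 12) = j*(j - 3)*(j - 4)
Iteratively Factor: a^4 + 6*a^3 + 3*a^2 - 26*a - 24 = (a - 2)*(a^3 + 8*a^2 + 19*a + 12) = (a - 2)*(a + 1)*(a^2 + 7*a + 12) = (a - 2)*(a + 1)*(a + 3)*(a + 4)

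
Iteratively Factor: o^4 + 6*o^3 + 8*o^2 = (o)*(o^3 + 6*o^2 + 8*o) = o*(o + 4)*(o^2 + 2*o) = o^2*(o + 4)*(o + 2)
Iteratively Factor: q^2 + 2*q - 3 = (q - 1)*(q + 3)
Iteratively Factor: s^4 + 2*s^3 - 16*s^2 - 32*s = (s + 4)*(s^3 - 2*s^2 - 8*s) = (s - 4)*(s + 4)*(s^2 + 2*s) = s*(s - 4)*(s + 4)*(s + 2)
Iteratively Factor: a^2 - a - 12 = (a + 3)*(a - 4)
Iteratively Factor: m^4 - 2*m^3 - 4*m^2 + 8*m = (m)*(m^3 - 2*m^2 - 4*m + 8) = m*(m + 2)*(m^2 - 4*m + 4) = m*(m - 2)*(m + 2)*(m - 2)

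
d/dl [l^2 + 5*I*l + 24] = 2*l + 5*I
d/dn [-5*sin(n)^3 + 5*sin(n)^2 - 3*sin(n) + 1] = (-15*sin(n)^2 + 10*sin(n) - 3)*cos(n)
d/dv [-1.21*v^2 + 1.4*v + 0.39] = 1.4 - 2.42*v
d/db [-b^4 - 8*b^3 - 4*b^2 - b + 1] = -4*b^3 - 24*b^2 - 8*b - 1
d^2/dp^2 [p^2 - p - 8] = 2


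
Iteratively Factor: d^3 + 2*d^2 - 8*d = (d + 4)*(d^2 - 2*d) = (d - 2)*(d + 4)*(d)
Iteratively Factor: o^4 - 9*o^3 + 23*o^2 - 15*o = (o - 1)*(o^3 - 8*o^2 + 15*o) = (o - 5)*(o - 1)*(o^2 - 3*o) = o*(o - 5)*(o - 1)*(o - 3)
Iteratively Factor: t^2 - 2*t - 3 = (t - 3)*(t + 1)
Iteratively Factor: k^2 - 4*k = (k)*(k - 4)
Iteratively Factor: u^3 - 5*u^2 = (u)*(u^2 - 5*u) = u^2*(u - 5)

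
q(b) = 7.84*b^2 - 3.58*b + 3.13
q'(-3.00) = -50.62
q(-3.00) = 84.43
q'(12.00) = 184.58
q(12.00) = 1089.13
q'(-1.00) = -19.26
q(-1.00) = 14.55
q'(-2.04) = -35.57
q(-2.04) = 43.06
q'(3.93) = 58.04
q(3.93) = 110.15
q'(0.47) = 3.79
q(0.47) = 3.18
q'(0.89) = 10.38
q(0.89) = 6.15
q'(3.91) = 57.73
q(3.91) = 108.99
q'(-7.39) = -119.46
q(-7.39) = 457.75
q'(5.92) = 89.25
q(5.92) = 256.70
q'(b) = 15.68*b - 3.58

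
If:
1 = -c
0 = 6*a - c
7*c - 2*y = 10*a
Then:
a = -1/6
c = -1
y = -8/3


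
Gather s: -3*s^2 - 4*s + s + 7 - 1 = -3*s^2 - 3*s + 6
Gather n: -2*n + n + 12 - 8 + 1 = 5 - n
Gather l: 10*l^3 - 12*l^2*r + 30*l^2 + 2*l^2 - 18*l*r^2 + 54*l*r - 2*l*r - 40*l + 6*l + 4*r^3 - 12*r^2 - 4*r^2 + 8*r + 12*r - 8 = 10*l^3 + l^2*(32 - 12*r) + l*(-18*r^2 + 52*r - 34) + 4*r^3 - 16*r^2 + 20*r - 8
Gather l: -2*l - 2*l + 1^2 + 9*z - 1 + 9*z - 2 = -4*l + 18*z - 2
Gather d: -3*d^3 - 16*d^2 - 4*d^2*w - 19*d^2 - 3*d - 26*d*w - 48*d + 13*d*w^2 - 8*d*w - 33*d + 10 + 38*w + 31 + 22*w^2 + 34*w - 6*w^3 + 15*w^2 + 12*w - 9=-3*d^3 + d^2*(-4*w - 35) + d*(13*w^2 - 34*w - 84) - 6*w^3 + 37*w^2 + 84*w + 32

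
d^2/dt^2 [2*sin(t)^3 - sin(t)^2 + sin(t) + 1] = -18*sin(t)^3 + 4*sin(t)^2 + 11*sin(t) - 2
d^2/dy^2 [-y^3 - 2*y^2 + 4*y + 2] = -6*y - 4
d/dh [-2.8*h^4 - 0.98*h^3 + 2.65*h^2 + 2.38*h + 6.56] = -11.2*h^3 - 2.94*h^2 + 5.3*h + 2.38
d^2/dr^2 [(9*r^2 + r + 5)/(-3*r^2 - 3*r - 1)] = 36*(4*r^3 - 3*r^2 - 7*r - 2)/(27*r^6 + 81*r^5 + 108*r^4 + 81*r^3 + 36*r^2 + 9*r + 1)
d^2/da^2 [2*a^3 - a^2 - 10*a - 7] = 12*a - 2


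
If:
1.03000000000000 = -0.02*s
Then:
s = -51.50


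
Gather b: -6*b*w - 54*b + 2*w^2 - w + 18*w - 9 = b*(-6*w - 54) + 2*w^2 + 17*w - 9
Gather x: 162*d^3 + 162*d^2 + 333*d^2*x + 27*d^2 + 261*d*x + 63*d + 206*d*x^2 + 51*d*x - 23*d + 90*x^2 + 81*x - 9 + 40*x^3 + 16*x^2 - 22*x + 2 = 162*d^3 + 189*d^2 + 40*d + 40*x^3 + x^2*(206*d + 106) + x*(333*d^2 + 312*d + 59) - 7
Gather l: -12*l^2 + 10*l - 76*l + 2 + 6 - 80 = -12*l^2 - 66*l - 72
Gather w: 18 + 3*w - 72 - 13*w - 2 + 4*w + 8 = -6*w - 48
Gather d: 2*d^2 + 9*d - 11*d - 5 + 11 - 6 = 2*d^2 - 2*d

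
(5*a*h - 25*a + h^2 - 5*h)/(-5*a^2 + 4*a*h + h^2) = (5 - h)/(a - h)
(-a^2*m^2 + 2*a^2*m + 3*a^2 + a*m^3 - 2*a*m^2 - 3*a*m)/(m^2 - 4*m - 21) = a*(a*m^2 - 2*a*m - 3*a - m^3 + 2*m^2 + 3*m)/(-m^2 + 4*m + 21)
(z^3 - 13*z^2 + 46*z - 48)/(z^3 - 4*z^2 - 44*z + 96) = (z - 3)/(z + 6)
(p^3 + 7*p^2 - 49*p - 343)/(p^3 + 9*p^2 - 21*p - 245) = (p - 7)/(p - 5)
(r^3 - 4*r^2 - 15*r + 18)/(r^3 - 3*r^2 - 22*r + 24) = (r + 3)/(r + 4)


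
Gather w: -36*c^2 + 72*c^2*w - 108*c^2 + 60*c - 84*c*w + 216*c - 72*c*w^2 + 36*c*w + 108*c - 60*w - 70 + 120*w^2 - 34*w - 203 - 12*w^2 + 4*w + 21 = -144*c^2 + 384*c + w^2*(108 - 72*c) + w*(72*c^2 - 48*c - 90) - 252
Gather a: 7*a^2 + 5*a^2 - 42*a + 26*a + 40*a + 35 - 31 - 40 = 12*a^2 + 24*a - 36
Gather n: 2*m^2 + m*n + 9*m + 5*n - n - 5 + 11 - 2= 2*m^2 + 9*m + n*(m + 4) + 4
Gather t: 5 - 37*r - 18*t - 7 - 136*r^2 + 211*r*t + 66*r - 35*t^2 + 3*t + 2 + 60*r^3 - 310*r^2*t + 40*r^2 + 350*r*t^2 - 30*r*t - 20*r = 60*r^3 - 96*r^2 + 9*r + t^2*(350*r - 35) + t*(-310*r^2 + 181*r - 15)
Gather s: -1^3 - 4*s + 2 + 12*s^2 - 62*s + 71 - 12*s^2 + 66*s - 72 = 0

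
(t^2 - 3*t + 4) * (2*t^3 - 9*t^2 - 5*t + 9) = 2*t^5 - 15*t^4 + 30*t^3 - 12*t^2 - 47*t + 36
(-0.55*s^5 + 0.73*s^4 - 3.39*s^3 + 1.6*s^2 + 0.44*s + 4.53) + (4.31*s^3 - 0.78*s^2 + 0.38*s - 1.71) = -0.55*s^5 + 0.73*s^4 + 0.919999999999999*s^3 + 0.82*s^2 + 0.82*s + 2.82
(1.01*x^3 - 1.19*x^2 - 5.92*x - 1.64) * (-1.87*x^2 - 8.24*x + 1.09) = -1.8887*x^5 - 6.0971*x^4 + 21.9769*x^3 + 50.5505*x^2 + 7.0608*x - 1.7876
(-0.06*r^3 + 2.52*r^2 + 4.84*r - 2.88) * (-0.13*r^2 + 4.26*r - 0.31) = 0.0078*r^5 - 0.5832*r^4 + 10.1246*r^3 + 20.2116*r^2 - 13.7692*r + 0.8928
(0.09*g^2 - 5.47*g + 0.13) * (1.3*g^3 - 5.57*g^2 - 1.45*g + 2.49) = 0.117*g^5 - 7.6123*g^4 + 30.5064*g^3 + 7.4315*g^2 - 13.8088*g + 0.3237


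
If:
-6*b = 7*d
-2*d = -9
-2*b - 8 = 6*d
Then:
No Solution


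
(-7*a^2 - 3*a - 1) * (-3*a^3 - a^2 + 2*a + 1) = 21*a^5 + 16*a^4 - 8*a^3 - 12*a^2 - 5*a - 1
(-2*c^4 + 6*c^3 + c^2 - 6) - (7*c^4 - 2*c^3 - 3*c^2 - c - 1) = -9*c^4 + 8*c^3 + 4*c^2 + c - 5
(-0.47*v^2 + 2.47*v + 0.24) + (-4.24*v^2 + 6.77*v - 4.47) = -4.71*v^2 + 9.24*v - 4.23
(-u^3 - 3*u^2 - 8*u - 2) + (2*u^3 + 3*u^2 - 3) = u^3 - 8*u - 5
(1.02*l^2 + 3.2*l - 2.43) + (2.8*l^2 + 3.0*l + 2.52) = 3.82*l^2 + 6.2*l + 0.0899999999999999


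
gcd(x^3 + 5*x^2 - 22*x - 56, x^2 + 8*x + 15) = 1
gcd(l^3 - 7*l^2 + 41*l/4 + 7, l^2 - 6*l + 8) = l - 4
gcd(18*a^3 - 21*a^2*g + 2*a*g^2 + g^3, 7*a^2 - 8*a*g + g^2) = a - g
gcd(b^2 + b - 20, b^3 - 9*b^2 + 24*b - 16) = b - 4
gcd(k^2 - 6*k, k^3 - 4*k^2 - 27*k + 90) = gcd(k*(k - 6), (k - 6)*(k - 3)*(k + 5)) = k - 6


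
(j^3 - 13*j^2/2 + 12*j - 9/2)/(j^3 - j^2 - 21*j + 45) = (j - 1/2)/(j + 5)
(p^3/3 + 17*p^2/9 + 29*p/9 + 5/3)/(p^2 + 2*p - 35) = (3*p^3 + 17*p^2 + 29*p + 15)/(9*(p^2 + 2*p - 35))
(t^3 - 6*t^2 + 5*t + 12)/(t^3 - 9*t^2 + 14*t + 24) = (t - 3)/(t - 6)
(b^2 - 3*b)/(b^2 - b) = (b - 3)/(b - 1)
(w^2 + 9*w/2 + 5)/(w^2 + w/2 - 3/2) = (2*w^2 + 9*w + 10)/(2*w^2 + w - 3)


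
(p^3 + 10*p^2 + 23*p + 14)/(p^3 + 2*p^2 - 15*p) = (p^3 + 10*p^2 + 23*p + 14)/(p*(p^2 + 2*p - 15))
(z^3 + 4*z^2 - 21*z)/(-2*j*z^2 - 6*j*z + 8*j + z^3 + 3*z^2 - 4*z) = z*(-z^2 - 4*z + 21)/(2*j*z^2 + 6*j*z - 8*j - z^3 - 3*z^2 + 4*z)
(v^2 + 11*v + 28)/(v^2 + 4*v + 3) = (v^2 + 11*v + 28)/(v^2 + 4*v + 3)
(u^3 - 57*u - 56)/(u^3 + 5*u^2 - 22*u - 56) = (u^2 - 7*u - 8)/(u^2 - 2*u - 8)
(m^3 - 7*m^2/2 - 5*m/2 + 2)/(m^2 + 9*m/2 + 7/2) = (2*m^2 - 9*m + 4)/(2*m + 7)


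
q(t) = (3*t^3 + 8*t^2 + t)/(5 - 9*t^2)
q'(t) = 18*t*(3*t^3 + 8*t^2 + t)/(5 - 9*t^2)^2 + (9*t^2 + 16*t + 1)/(5 - 9*t^2)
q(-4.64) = 0.70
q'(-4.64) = -0.33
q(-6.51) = 1.32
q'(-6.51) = -0.33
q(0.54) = 1.41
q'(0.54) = 10.92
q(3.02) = -2.06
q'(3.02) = -0.25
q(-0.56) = 0.65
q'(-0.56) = -5.38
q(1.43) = -1.98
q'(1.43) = 0.65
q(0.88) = -4.63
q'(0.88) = 26.04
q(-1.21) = -0.63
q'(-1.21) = -1.06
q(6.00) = -2.95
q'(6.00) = -0.32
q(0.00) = 0.00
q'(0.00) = 0.20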